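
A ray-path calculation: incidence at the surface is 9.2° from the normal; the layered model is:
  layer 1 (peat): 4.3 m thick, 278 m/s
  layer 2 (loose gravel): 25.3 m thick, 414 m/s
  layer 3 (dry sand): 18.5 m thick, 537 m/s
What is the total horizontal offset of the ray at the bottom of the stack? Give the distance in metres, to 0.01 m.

12.91 m

p = sin θ₁/V₁ = sin 9.2°/278 = 5.7511e-04 s/m is conserved through the stack.
Layer 1: θ = 9.20°; offset = 4.3·tan 9.20° = 0.6964 m.
Layer 2: sin θ = p·414 = 0.2381 → θ = 13.77°; offset = 25.3·tan 13.77° = 6.2022 m.
Layer 3: sin θ = p·537 = 0.3088 → θ = 17.99°; offset = 18.5·tan 17.99° = 6.0071 m.
Σ offsets = 12.9058 m.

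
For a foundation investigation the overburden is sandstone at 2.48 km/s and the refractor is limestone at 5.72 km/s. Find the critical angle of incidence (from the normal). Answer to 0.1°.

25.7°

At critical incidence the refracted ray runs along the interface (θ₂ = 90°), so sin θ_c = V₁/V₂.
θ_c = arcsin(2.48/5.72) = arcsin 0.4336 = 25.69°.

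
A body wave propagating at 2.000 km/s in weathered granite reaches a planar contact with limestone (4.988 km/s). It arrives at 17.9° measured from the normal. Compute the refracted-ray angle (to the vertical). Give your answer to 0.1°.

50.0°

Snell's law: sin θ₂ = (V₂/V₁)·sin θ₁ = (4.988/2.000)·sin 17.9° = 0.7665.
θ₂ = sin⁻¹(0.7665) = 50.04° (from vertical).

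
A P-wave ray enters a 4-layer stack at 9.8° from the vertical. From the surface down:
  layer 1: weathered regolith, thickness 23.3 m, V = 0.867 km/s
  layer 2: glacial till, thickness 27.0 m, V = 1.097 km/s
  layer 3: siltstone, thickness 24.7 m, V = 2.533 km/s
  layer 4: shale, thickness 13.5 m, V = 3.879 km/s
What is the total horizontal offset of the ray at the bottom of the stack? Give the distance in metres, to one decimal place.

40.0 m

Apply Snell's law at each interface; in layer i the horizontal offset is hᵢ·tan θᵢ.
Layer 1: θ = 9.80°; offset = 23.3·tan 9.80° = 4.025 m.
Layer 2: sin θ = 1.097·sin 9.8°/0.867 = 0.2154, θ = 12.44°; offset = 27.0·tan 12.44° = 5.955 m.
Layer 3: sin θ = 2.533·sin 9.8°/0.867 = 0.4973, θ = 29.82°; offset = 24.7·tan 29.82° = 14.157 m.
Layer 4: sin θ = 3.879·sin 9.8°/0.867 = 0.7615, θ = 49.60°; offset = 13.5·tan 49.60° = 15.862 m.
Σ offsets = 39.998 m.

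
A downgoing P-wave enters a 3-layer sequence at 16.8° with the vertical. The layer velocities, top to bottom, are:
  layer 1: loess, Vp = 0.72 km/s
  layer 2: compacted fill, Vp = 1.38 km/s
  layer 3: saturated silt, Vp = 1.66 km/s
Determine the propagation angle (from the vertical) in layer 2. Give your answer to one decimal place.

Snell's law across each interface conserves sin θ / V, so sin θ_2 = V_2·sin θ₁/V₁.
sin θ_2 = 1.38 × sin 16.8° / 0.72 = 0.5540.
θ_2 = 33.64° from the vertical.

33.6°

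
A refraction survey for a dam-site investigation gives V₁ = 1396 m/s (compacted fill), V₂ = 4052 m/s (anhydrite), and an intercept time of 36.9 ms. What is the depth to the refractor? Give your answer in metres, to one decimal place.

27.4 m

θ_c = arcsin(1396/4052) = 20.15°; cos θ_c = 0.9388.
tᵢ = 2h cos θ_c/V₁ ⇒ h = tᵢ·V₁/(2 cos θ_c) = 0.0369·1396/(2·0.9388) = 27.44 m.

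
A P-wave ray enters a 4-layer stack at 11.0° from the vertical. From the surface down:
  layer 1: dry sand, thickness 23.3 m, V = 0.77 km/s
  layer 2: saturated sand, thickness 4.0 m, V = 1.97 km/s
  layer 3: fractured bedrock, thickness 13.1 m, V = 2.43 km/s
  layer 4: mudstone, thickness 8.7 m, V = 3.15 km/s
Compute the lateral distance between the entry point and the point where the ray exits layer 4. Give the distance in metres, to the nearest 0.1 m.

27.5 m

p = sin θ₁/V₁ = sin 11.0°/0.77 = 2.4780e-01 s/km is conserved through the stack.
Layer 1: θ = 11.00°; offset = 23.3·tan 11.00° = 4.529 m.
Layer 2: sin θ = p·1.97 = 0.4882 → θ = 29.22°; offset = 4.0·tan 29.22° = 2.237 m.
Layer 3: sin θ = p·2.43 = 0.6022 → θ = 37.03°; offset = 13.1·tan 37.03° = 9.881 m.
Layer 4: sin θ = p·3.15 = 0.7806 → θ = 51.31°; offset = 8.7·tan 51.31° = 10.865 m.
Σ offsets = 27.512 m.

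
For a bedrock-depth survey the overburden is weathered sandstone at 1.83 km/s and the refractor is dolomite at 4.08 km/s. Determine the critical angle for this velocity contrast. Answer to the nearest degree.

Critical incidence: sin θ_c = V₁/V₂ = 1.83/4.08 = 0.4485.
θ_c = arcsin 0.4485 = 26.65°.

27°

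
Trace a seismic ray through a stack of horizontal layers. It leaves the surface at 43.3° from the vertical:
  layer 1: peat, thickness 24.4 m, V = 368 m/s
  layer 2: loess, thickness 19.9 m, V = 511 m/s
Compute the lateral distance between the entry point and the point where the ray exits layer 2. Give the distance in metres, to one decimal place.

Apply Snell's law at each interface; in layer i the horizontal offset is hᵢ·tan θᵢ.
Layer 1: θ = 43.30°; offset = 24.4·tan 43.30° = 22.993 m.
Layer 2: sin θ = 511·sin 43.3°/368 = 0.9523, θ = 72.24°; offset = 19.9·tan 72.24° = 62.113 m.
Total horizontal offset = 85.107 m.

85.1 m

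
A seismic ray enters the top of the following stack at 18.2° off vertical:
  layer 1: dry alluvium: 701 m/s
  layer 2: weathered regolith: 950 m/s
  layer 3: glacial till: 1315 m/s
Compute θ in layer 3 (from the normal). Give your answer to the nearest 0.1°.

Ray parameter p = sin 18.2° / 701 = 4.4556e-04 s/m.
sin θ_3 = p·V_3 = 4.4556e-04 × 1315 = 0.5859.
θ_3 = arcsin 0.5859 = 35.87°.

35.9°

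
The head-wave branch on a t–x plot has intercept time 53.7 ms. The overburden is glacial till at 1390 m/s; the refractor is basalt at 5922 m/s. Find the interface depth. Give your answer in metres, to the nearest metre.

38 m

θ_c = arcsin(1390/5922) = 13.58°; cos θ_c = 0.9721.
tᵢ = 2h cos θ_c/V₁ ⇒ h = tᵢ·V₁/(2 cos θ_c) = 0.0537·1390/(2·0.9721) = 38.39 m.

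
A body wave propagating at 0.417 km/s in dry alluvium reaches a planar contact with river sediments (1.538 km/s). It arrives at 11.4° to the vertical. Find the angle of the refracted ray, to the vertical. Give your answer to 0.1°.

46.8°

sin θ₁/V₁ = sin θ₂/V₂ ⇒ sin θ₂ = 1.538·sin 11.4°/0.417 = 1.538·0.1977/0.417 = 0.7290.
θ₂ = arcsin 0.7290 = 46.80° from the normal.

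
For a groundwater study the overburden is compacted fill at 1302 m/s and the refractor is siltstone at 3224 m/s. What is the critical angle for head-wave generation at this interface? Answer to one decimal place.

Critical incidence: sin θ_c = V₁/V₂ = 1302/3224 = 0.4038.
θ_c = arcsin 0.4038 = 23.82°.

23.8°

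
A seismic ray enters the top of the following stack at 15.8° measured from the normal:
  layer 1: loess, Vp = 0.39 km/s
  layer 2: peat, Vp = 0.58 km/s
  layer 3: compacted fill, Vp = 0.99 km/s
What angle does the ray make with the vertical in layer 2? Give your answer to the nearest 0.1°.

23.9°

Ray parameter p = sin 15.8° / 0.39 = 6.9815e-01 s/km.
sin θ_2 = p·V_2 = 6.9815e-01 × 0.58 = 0.4049.
θ_2 = 23.89° from the vertical.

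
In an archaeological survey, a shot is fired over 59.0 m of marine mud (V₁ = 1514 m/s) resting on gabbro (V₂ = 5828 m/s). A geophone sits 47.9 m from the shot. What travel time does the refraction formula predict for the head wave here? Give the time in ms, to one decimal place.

83.5 ms

θ_c = arcsin(V₁/V₂) = arcsin(1514/5828) = 15.06°, cos θ_c = 0.9657.
Intercept time tᵢ = 2h cos θ_c / V₁ = 2·59.0·0.9657/1514 = 0.07526 s.
t = x/V₂ + tᵢ = 47.9/5828 + 0.07526 = 0.08348 s.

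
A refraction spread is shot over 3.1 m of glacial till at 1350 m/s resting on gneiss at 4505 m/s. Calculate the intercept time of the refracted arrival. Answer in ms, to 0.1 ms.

tᵢ = 2h·√(V₂²−V₁²)/(V₁V₂).
√(V₂²−V₁²) = √(4505²−1350²) = 4298.0 m/s.
tᵢ = 2·3.1·4298.0/(1350·4505) = 0.00438 s.

4.4 ms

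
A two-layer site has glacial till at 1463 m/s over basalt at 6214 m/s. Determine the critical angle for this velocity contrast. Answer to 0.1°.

Critical incidence: sin θ_c = V₁/V₂ = 1463/6214 = 0.2354.
θ_c = arcsin 0.2354 = 13.62°.

13.6°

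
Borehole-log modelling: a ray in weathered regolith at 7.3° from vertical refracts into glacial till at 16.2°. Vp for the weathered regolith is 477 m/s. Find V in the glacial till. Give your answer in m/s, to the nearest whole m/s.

Snell's law: sin 7.3°/V₁ = sin 16.2°/V₂.
V₂ = V₁·sin 16.2°/sin 7.3° = 477 × 2.1957 = 1047.33 m/s.

1047 m/s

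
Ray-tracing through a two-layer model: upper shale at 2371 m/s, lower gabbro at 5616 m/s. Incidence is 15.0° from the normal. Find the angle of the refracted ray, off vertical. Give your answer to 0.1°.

sin θ₁/V₁ = sin θ₂/V₂ ⇒ sin θ₂ = 5616·sin 15.0°/2371 = 5616·0.2588/2371 = 0.6130.
θ₂ = sin⁻¹(0.6130) = 37.81° (from vertical).

37.8°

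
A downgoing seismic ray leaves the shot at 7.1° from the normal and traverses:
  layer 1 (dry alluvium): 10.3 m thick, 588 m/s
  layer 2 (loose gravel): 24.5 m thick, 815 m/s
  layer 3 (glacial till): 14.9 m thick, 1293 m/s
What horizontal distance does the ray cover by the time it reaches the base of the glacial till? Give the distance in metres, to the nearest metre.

Ray parameter p = sin 7.1° / 588 m/s = 2.1021e-04 s/m.
Layer 1: θ = 7.10°; offset = 10.3·tan 7.10° = 1.283 m.
Layer 2: sin θ = p·815 = 0.1713 → θ = 9.86°; offset = 24.5·tan 9.86° = 4.260 m.
Layer 3: sin θ = p·1293 = 0.2718 → θ = 15.77°; offset = 14.9·tan 15.77° = 4.208 m.
Summing the layer offsets gives 9.751 m.

10 m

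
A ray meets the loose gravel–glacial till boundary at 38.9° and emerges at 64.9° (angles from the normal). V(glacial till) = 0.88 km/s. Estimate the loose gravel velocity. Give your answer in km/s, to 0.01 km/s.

0.61 km/s

Snell's law: sin 38.9°/V₁ = sin 64.9°/V₂.
V₁ = V₂·sin 38.9°/sin 64.9° = 0.88 × 0.6934 = 0.61 km/s.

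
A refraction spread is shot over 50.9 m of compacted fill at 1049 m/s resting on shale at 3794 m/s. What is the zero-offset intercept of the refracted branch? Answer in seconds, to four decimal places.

0.0933 s

tᵢ = 2h·√(V₂²−V₁²)/(V₁V₂).
√(V₂²−V₁²) = √(3794²−1049²) = 3646.1 m/s.
tᵢ = 2·50.9·3646.1/(1049·3794) = 0.09326 s.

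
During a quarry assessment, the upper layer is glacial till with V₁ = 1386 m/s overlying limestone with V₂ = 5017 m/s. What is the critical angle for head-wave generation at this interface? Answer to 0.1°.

16.0°

Critical incidence: sin θ_c = V₁/V₂ = 1386/5017 = 0.2763.
θ_c = arcsin 0.2763 = 16.04°.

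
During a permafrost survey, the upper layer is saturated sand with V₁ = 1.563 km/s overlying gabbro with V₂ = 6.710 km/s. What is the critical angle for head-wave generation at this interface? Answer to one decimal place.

13.5°

Critical incidence: sin θ_c = V₁/V₂ = 1.563/6.710 = 0.2329.
θ_c = arcsin 0.2329 = 13.47°.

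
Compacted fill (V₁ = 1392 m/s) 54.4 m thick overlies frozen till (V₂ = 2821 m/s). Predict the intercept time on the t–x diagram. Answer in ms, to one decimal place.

θ_c = arcsin(V₁/V₂) = arcsin(1392/2821) = 29.57°; cos θ_c = 0.8698.
tᵢ = 2h·cos θ_c / V₁ = 2·54.4·0.8698 / 1392 = 0.06798 s.

68.0 ms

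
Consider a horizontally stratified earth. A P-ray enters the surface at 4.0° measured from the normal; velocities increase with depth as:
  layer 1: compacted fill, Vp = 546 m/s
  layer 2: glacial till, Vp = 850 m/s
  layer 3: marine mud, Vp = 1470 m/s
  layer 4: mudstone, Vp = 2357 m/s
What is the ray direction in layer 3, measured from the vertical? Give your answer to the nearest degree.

11°

Ray parameter p = sin 4.0° / 546 = 1.2776e-04 s/m.
sin θ_3 = p·V_3 = 1.2776e-04 × 1470 = 0.1878.
θ_3 = 10.82° from the vertical.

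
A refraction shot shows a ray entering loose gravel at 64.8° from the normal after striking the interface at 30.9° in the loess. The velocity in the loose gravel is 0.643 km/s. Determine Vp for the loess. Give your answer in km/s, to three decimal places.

0.365 km/s

Snell's law: sin 30.9°/V₁ = sin 64.8°/V₂.
V₁ = V₂·sin 30.9°/sin 64.8° = 0.643 × 0.5676 = 0.365 km/s.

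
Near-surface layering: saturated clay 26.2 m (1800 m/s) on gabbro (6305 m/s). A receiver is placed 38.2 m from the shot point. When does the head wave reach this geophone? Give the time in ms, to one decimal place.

θ_c = arcsin(V₁/V₂) = arcsin(1800/6305) = 16.59°, cos θ_c = 0.9584.
Intercept time tᵢ = 2h cos θ_c / V₁ = 2·26.2·0.9584/1800 = 0.02790 s.
t = x/V₂ + tᵢ = 38.2/6305 + 0.02790 = 0.03396 s.

34.0 ms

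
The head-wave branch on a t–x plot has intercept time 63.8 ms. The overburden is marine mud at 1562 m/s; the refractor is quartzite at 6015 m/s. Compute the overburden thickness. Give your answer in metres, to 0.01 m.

h = tᵢ·V₁·V₂ / (2·√(V₂²−V₁²)).
√(V₂²−V₁²) = √(6015² − 1562²) = 5808.6 m/s.
h = 0.0638 s × 1562 × 6015 / (2 × 5808.6) = 51.60 m.

51.60 m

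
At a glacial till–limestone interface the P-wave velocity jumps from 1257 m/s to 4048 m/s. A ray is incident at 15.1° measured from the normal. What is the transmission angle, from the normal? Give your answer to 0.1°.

sin θ₁/V₁ = sin θ₂/V₂ ⇒ sin θ₂ = 4048·sin 15.1°/1257 = 4048·0.2605/1257 = 0.8389.
θ₂ = sin⁻¹(0.8389) = 57.03° (from vertical).

57.0°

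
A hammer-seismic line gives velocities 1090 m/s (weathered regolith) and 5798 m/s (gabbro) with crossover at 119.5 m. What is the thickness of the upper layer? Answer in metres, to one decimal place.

49.4 m

x_cross = 2h·√((V₂+V₁)/(V₂−V₁)) → h = x_cross / (2·√((V₂+V₁)/(V₂−V₁))).
√((V₂+V₁)/(V₂−V₁)) = √((5798+1090)/(5798−1090)) = 1.2096.
h = 119.5 / (2·1.2096) = 49.40 m.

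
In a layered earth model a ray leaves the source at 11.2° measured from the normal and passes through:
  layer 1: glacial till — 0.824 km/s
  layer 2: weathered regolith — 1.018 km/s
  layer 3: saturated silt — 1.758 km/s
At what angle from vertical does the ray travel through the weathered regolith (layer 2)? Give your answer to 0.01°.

13.88°

Ray parameter p = sin 11.2° / 0.824 = 2.3572e-01 s/km.
sin θ_2 = p·V_2 = 2.3572e-01 × 1.018 = 0.2400.
θ_2 = 13.88° from the vertical.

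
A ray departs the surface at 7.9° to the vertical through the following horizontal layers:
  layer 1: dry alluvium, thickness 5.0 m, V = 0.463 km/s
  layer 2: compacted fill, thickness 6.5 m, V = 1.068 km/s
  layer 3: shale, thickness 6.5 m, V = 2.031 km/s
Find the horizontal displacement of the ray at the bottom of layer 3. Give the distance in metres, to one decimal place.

7.8 m

Apply Snell's law at each interface; in layer i the horizontal offset is hᵢ·tan θᵢ.
Layer 1: θ = 7.90°; offset = 5.0·tan 7.90° = 0.694 m.
Layer 2: sin θ = 1.068·sin 7.9°/0.463 = 0.3170, θ = 18.48°; offset = 6.5·tan 18.48° = 2.173 m.
Layer 3: sin θ = 2.031·sin 7.9°/0.463 = 0.6029, θ = 37.08°; offset = 6.5·tan 37.08° = 4.912 m.
Summing the layer offsets gives 7.779 m.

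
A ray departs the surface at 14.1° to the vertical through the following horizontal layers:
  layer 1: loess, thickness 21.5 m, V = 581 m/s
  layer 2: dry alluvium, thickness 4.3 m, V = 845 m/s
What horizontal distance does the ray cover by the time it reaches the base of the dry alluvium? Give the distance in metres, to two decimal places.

Ray parameter p = sin 14.1° / 581 m/s = 4.1930e-04 s/m.
Layer 1: θ = 14.10°; offset = 21.5·tan 14.10° = 5.4004 m.
Layer 2: sin θ = p·845 = 0.3543 → θ = 20.75°; offset = 4.3·tan 20.75° = 1.6292 m.
Total horizontal offset = 7.0297 m.

7.03 m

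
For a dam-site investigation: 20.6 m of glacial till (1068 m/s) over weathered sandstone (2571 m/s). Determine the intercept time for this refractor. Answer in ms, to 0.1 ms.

35.1 ms

θ_c = arcsin(V₁/V₂) = arcsin(1068/2571) = 24.54°; cos θ_c = 0.9096.
tᵢ = 2h·cos θ_c / V₁ = 2·20.6·0.9096 / 1068 = 0.03509 s.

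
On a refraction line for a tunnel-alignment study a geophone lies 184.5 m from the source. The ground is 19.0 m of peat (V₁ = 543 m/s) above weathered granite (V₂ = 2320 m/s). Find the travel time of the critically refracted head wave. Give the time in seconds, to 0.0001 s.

t = x/V₂ + 2h·√(V₂²−V₁²)/(V₁V₂).
√(V₂²−V₁²) = √(2320²−543²) = 2255.6 m/s; delay term = 2·19.0·2255.6/(543·2320) = 0.06804 s.
t = 184.5/2320 + 0.06804 = 0.14756 s.

0.1476 s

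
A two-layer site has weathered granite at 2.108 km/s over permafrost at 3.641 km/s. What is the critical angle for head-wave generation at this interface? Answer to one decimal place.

35.4°

At critical incidence the refracted ray runs along the interface (θ₂ = 90°), so sin θ_c = V₁/V₂.
θ_c = arcsin(2.108/3.641) = arcsin 0.5790 = 35.38°.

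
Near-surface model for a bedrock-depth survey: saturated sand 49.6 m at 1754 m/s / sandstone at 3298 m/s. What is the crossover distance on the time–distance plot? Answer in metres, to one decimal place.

179.4 m

θ_c = arcsin(1754/3298) = 32.13°, so cos θ_c = 0.8468 and tᵢ = 2h cos θ_c/V₁ = 0.0479 s.
At crossover x/V₁ = x/V₂ + tᵢ ⇒ x = tᵢ/(1/V₁ − 1/V₂) = 0.04789/(5.7013e-04 − 3.0321e-04) = 179.44 m.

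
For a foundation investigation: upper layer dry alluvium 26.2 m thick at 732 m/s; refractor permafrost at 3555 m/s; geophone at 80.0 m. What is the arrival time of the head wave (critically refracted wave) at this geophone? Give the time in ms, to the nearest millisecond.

θ_c = arcsin(V₁/V₂) = arcsin(732/3555) = 11.88°, cos θ_c = 0.9786.
Intercept time tᵢ = 2h cos θ_c / V₁ = 2·26.2·0.9786/732 = 0.07005 s.
t = x/V₂ + tᵢ = 80.0/3555 + 0.07005 = 0.09255 s.

93 ms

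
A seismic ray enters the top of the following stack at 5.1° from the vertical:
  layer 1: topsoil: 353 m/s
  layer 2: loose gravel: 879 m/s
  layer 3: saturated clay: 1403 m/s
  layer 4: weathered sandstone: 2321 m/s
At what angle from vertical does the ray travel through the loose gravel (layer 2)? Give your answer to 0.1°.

12.8°

Ray parameter p = sin 5.1° / 353 = 2.5183e-04 s/m.
sin θ_2 = p·V_2 = 2.5183e-04 × 879 = 0.2214.
θ_2 = arcsin 0.2214 = 12.79°.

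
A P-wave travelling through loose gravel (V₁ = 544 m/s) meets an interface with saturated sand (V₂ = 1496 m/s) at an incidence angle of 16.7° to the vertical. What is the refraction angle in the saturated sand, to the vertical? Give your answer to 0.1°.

Snell's law: sin θ₂ = (V₂/V₁)·sin θ₁ = (1496/544)·sin 16.7° = 0.7902.
θ₂ = arcsin 0.7902 = 52.21° from the normal.

52.2°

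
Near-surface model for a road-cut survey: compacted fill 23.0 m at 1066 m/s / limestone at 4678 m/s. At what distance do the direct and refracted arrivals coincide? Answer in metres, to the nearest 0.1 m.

58.0 m

θ_c = arcsin(1066/4678) = 13.17°, so cos θ_c = 0.9737 and tᵢ = 2h cos θ_c/V₁ = 0.0420 s.
At crossover x/V₁ = x/V₂ + tᵢ ⇒ x = tᵢ/(1/V₁ − 1/V₂) = 0.04202/(9.3809e-04 − 2.1377e-04) = 58.01 m.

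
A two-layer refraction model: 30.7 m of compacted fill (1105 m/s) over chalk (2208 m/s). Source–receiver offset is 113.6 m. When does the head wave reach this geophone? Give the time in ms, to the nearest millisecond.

100 ms

t = x/V₂ + 2h·√(V₂²−V₁²)/(V₁V₂).
√(V₂²−V₁²) = √(2208²−1105²) = 1911.6 m/s; delay term = 2·30.7·1911.6/(1105·2208) = 0.04811 s.
t = 113.6/2208 + 0.04811 = 0.09956 s.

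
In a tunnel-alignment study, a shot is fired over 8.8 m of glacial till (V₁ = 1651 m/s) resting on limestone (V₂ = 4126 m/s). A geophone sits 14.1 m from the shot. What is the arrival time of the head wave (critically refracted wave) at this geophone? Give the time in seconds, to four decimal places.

θ_c = arcsin(V₁/V₂) = arcsin(1651/4126) = 23.59°, cos θ_c = 0.9165.
Intercept time tᵢ = 2h cos θ_c / V₁ = 2·8.8·0.9165/1651 = 0.00977 s.
t = x/V₂ + tᵢ = 14.1/4126 + 0.00977 = 0.01319 s.

0.0132 s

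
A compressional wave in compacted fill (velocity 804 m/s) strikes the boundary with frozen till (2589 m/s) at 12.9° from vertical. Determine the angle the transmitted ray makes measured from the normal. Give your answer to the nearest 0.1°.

sin θ₁/V₁ = sin θ₂/V₂ ⇒ sin θ₂ = 2589·sin 12.9°/804 = 2589·0.2233/804 = 0.7189.
θ₂ = sin⁻¹(0.7189) = 45.96° (from vertical).

46.0°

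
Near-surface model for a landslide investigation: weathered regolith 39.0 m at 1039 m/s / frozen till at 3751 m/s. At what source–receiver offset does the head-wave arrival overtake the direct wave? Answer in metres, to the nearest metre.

θ_c = arcsin(1039/3751) = 16.08°, so cos θ_c = 0.9609 and tᵢ = 2h cos θ_c/V₁ = 0.0721 s.
At crossover x/V₁ = x/V₂ + tᵢ ⇒ x = tᵢ/(1/V₁ − 1/V₂) = 0.07213/(9.6246e-04 − 2.6660e-04) = 103.66 m.

104 m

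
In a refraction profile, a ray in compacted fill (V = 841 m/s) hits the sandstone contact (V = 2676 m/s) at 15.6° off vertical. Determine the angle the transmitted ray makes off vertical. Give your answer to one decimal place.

58.8°

sin θ₁/V₁ = sin θ₂/V₂ ⇒ sin θ₂ = 2676·sin 15.6°/841 = 2676·0.2689/841 = 0.8557.
θ₂ = arcsin 0.8557 = 58.84° from the normal.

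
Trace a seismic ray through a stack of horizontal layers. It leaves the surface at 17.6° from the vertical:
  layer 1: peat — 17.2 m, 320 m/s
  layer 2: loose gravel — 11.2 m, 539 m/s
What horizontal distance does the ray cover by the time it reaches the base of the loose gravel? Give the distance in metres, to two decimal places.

p = sin θ₁/V₁ = sin 17.6°/320 = 9.4491e-04 s/m is conserved through the stack.
Layer 1: θ = 17.60°; offset = 17.2·tan 17.60° = 5.4562 m.
Layer 2: sin θ = p·539 = 0.5093 → θ = 30.62°; offset = 11.2·tan 30.62° = 6.6283 m.
Σ offsets = 12.0844 m.

12.08 m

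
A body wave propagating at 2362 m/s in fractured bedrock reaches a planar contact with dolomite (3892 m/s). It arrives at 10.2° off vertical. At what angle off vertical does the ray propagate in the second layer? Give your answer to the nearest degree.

17°

Snell's law: sin θ₂ = (V₂/V₁)·sin θ₁ = (3892/2362)·sin 10.2° = 0.2918.
θ₂ = arcsin 0.2918 = 16.97° from the normal.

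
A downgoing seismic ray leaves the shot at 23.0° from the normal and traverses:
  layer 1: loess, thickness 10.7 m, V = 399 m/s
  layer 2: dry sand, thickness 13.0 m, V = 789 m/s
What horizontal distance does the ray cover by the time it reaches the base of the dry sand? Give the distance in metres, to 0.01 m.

20.36 m

Apply Snell's law at each interface; in layer i the horizontal offset is hᵢ·tan θᵢ.
Layer 1: θ = 23.00°; offset = 10.7·tan 23.00° = 4.5419 m.
Layer 2: sin θ = 789·sin 23.0°/399 = 0.7726, θ = 50.59°; offset = 13.0·tan 50.59° = 15.8221 m.
Total horizontal offset = 20.3640 m.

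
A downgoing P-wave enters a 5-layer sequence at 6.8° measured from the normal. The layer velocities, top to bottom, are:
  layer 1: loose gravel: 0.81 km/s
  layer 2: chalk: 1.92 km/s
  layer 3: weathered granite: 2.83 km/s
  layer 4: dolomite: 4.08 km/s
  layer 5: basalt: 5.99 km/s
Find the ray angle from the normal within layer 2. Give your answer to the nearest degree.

16°

Ray parameter p = sin 6.8° / 0.81 = 1.4618e-01 s/km.
sin θ_2 = p·V_2 = 1.4618e-01 × 1.92 = 0.2807.
θ_2 = arcsin 0.2807 = 16.30°.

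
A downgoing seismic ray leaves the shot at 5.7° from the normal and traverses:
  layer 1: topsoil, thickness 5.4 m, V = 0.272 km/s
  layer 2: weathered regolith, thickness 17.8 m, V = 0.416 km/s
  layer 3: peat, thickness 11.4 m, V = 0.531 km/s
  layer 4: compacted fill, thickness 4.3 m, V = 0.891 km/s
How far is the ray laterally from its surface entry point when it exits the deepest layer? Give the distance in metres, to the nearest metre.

7 m

Ray parameter p = sin 5.7° / 0.272 km/s = 3.6515e-01 s/km.
Layer 1: θ = 5.70°; offset = 5.4·tan 5.70° = 0.539 m.
Layer 2: sin θ = p·0.416 = 0.1519 → θ = 8.74°; offset = 17.8·tan 8.74° = 2.736 m.
Layer 3: sin θ = p·0.531 = 0.1939 → θ = 11.18°; offset = 11.4·tan 11.18° = 2.253 m.
Layer 4: sin θ = p·0.891 = 0.3253 → θ = 18.99°; offset = 4.3·tan 18.99° = 1.479 m.
Summing the layer offsets gives 7.007 m.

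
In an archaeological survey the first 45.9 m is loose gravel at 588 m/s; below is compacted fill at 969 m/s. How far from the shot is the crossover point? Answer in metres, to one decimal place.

θ_c = arcsin(588/969) = 37.36°, so cos θ_c = 0.7948 and tᵢ = 2h cos θ_c/V₁ = 0.1241 s.
At crossover x/V₁ = x/V₂ + tᵢ ⇒ x = tᵢ/(1/V₁ − 1/V₂) = 0.12409/(1.7007e-03 − 1.0320e-03) = 185.58 m.

185.6 m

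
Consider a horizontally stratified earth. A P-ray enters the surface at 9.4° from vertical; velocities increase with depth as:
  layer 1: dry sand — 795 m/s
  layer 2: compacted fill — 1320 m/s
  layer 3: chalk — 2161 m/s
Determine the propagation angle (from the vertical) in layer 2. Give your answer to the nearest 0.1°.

Snell's law across each interface conserves sin θ / V, so sin θ_2 = V_2·sin θ₁/V₁.
sin θ_2 = 1320 × sin 9.4° / 795 = 0.2712.
θ_2 = arcsin 0.2712 = 15.73°.

15.7°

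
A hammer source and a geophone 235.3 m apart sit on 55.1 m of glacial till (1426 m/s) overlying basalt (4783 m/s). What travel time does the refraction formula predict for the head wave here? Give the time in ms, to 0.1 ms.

θ_c = arcsin(V₁/V₂) = arcsin(1426/4783) = 17.35°, cos θ_c = 0.9545.
Intercept time tᵢ = 2h cos θ_c / V₁ = 2·55.1·0.9545/1426 = 0.07376 s.
t = x/V₂ + tᵢ = 235.3/4783 + 0.07376 = 0.12296 s.

123.0 ms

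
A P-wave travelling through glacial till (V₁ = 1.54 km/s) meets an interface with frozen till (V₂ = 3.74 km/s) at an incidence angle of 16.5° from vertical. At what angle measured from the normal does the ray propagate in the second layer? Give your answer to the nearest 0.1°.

sin θ₁/V₁ = sin θ₂/V₂ ⇒ sin θ₂ = 3.74·sin 16.5°/1.54 = 3.74·0.2840/1.54 = 0.6898.
θ₂ = arcsin 0.6898 = 43.61° from the normal.

43.6°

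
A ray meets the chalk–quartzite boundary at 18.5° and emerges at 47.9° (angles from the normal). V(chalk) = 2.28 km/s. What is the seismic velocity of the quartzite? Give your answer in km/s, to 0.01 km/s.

Snell's law: sin 18.5°/V₁ = sin 47.9°/V₂.
V₂ = V₁·sin 47.9°/sin 18.5° = 2.28 × 2.3384 = 5.33 km/s.

5.33 km/s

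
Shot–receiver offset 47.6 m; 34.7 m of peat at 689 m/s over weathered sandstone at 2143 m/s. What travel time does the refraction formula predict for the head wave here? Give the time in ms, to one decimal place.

117.6 ms

θ_c = arcsin(V₁/V₂) = arcsin(689/2143) = 18.75°, cos θ_c = 0.9469.
Intercept time tᵢ = 2h cos θ_c / V₁ = 2·34.7·0.9469/689 = 0.09538 s.
t = x/V₂ + tᵢ = 47.6/2143 + 0.09538 = 0.11759 s.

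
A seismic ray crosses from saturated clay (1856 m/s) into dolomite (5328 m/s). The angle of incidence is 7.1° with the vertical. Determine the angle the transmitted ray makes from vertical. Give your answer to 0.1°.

Snell's law: sin θ₂ = (V₂/V₁)·sin θ₁ = (5328/1856)·sin 7.1° = 0.3548.
θ₂ = sin⁻¹(0.3548) = 20.78° (from vertical).

20.8°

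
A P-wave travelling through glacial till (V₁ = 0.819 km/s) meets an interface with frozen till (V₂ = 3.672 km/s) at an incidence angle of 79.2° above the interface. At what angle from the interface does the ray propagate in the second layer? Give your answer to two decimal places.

Angle from the normal: 90° − 79.2° = 10.8°.
sin θ₁/V₁ = sin θ₂/V₂ ⇒ sin θ₂ = 3.672·sin 10.8°/0.819 = 3.672·0.1874/0.819 = 0.8401.
θ₂ = arcsin 0.8401 = 57.15° from the normal.
From the interface: 90° − 57.15° = 32.85°.

32.85°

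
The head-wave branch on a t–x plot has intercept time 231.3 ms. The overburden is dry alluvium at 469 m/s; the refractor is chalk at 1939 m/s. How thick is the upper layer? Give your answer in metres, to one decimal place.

h = tᵢ·V₁·V₂ / (2·√(V₂²−V₁²)).
√(V₂²−V₁²) = √(1939² − 469²) = 1881.4 m/s.
h = 0.2313 s × 469 × 1939 / (2 × 1881.4) = 55.90 m.

55.9 m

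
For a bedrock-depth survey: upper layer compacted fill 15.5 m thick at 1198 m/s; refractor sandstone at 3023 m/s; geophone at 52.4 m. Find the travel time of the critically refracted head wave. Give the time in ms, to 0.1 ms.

θ_c = arcsin(V₁/V₂) = arcsin(1198/3023) = 23.35°, cos θ_c = 0.9181.
Intercept time tᵢ = 2h cos θ_c / V₁ = 2·15.5·0.9181/1198 = 0.02376 s.
t = x/V₂ + tᵢ = 52.4/3023 + 0.02376 = 0.04109 s.

41.1 ms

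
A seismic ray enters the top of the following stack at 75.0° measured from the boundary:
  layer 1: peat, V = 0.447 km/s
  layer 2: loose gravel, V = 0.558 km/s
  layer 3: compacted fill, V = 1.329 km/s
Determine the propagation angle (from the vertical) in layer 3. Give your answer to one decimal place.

From the normal: θ₁ = 90° − 75.0° = 15.0°.
Snell's law across each interface conserves sin θ / V, so sin θ_3 = V_3·sin θ₁/V₁.
sin θ_3 = 1.329 × sin 15.0° / 0.447 = 0.7695.
θ_3 = arcsin 0.7695 = 50.31°.

50.3°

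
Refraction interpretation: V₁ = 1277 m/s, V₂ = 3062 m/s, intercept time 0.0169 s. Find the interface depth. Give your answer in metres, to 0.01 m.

11.87 m

h = tᵢ·V₁·V₂ / (2·√(V₂²−V₁²)).
√(V₂²−V₁²) = √(3062² − 1277²) = 2783.0 m/s.
h = 0.0169 s × 1277 × 3062 / (2 × 2783.0) = 11.87 m.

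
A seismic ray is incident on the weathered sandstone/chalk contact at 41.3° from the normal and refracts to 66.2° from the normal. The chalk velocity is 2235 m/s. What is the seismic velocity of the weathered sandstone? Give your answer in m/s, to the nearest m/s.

Snell's law: sin 41.3°/V₁ = sin 66.2°/V₂.
V₁ = V₂·sin 41.3°/sin 66.2° = 2235 × 0.7213 = 1612.21 m/s.

1612 m/s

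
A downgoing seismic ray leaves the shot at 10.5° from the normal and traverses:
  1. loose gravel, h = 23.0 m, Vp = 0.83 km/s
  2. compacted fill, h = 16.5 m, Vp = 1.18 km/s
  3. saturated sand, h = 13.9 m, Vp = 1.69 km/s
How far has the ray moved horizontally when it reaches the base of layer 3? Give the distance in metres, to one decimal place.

14.2 m

p = sin θ₁/V₁ = sin 10.5°/0.83 = 2.1956e-01 s/km is conserved through the stack.
Layer 1: θ = 10.50°; offset = 23.0·tan 10.50° = 4.263 m.
Layer 2: sin θ = p·1.18 = 0.2591 → θ = 15.02°; offset = 16.5·tan 15.02° = 4.426 m.
Layer 3: sin θ = p·1.69 = 0.3711 → θ = 21.78°; offset = 13.9·tan 21.78° = 5.554 m.
Summing the layer offsets gives 14.243 m.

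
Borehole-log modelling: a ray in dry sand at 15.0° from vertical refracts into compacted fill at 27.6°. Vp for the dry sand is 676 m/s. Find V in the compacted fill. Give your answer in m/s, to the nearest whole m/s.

1210 m/s

sin 15.0° = 0.2588; sin 27.6° = 0.4633.
V₂ = V₁·(sin θ₂/sin θ₁) = 676·(0.4633/0.2588) = 1210.07 m/s.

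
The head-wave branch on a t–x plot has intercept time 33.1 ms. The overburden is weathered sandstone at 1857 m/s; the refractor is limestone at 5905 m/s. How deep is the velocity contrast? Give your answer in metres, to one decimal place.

θ_c = arcsin(1857/5905) = 18.33°; cos θ_c = 0.9493.
tᵢ = 2h cos θ_c/V₁ ⇒ h = tᵢ·V₁/(2 cos θ_c) = 0.0331·1857/(2·0.9493) = 32.38 m.

32.4 m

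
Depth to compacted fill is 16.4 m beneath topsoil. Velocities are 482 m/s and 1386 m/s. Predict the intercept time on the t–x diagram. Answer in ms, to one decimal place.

63.8 ms

tᵢ = 2h·√(V₂²−V₁²)/(V₁V₂).
√(V₂²−V₁²) = √(1386²−482²) = 1299.5 m/s.
tᵢ = 2·16.4·1299.5/(482·1386) = 0.06380 s.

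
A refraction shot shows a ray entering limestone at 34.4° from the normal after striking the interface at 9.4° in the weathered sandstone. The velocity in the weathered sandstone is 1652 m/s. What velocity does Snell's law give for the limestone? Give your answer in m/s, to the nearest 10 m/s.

sin 9.4° = 0.1633; sin 34.4° = 0.5650.
V₂ = V₁·(sin θ₂/sin θ₁) = 1652·(0.5650/0.1633) = 5714.50 m/s.

5710 m/s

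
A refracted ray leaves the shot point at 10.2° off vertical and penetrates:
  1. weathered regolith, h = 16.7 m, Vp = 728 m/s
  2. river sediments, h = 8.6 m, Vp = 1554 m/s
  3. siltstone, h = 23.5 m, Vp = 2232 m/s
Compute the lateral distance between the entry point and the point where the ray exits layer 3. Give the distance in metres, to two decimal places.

21.71 m

Ray parameter p = sin 10.2° / 728 m/s = 2.4325e-04 s/m.
Layer 1: θ = 10.20°; offset = 16.7·tan 10.20° = 3.0048 m.
Layer 2: sin θ = p·1554 = 0.3780 → θ = 22.21°; offset = 8.6·tan 22.21° = 3.5114 m.
Layer 3: sin θ = p·2232 = 0.5429 → θ = 32.88°; offset = 23.5·tan 32.88° = 15.1931 m.
Σ offsets = 21.7093 m.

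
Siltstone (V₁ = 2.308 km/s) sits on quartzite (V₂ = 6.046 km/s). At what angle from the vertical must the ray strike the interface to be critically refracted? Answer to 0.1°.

Critical incidence: sin θ_c = V₁/V₂ = 2.308/6.046 = 0.3817.
θ_c = arcsin 0.3817 = 22.44°.

22.4°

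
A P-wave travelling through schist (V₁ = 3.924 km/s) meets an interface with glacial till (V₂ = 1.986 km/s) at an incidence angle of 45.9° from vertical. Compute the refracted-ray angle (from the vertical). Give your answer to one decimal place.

21.3°

Snell's law: sin θ₂ = (V₂/V₁)·sin θ₁ = (1.986/3.924)·sin 45.9° = 0.3635.
θ₂ = arcsin 0.3635 = 21.31° from the normal.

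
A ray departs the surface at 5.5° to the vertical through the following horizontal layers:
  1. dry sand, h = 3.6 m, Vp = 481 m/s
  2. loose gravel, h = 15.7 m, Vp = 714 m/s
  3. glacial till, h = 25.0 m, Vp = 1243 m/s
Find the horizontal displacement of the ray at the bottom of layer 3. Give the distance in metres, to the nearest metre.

9 m

p = sin θ₁/V₁ = sin 5.5°/481 = 1.9926e-04 s/m is conserved through the stack.
Layer 1: θ = 5.50°; offset = 3.6·tan 5.50° = 0.347 m.
Layer 2: sin θ = p·714 = 0.1423 → θ = 8.18°; offset = 15.7·tan 8.18° = 2.257 m.
Layer 3: sin θ = p·1243 = 0.2477 → θ = 14.34°; offset = 25.0·tan 14.34° = 6.391 m.
Summing the layer offsets gives 8.995 m.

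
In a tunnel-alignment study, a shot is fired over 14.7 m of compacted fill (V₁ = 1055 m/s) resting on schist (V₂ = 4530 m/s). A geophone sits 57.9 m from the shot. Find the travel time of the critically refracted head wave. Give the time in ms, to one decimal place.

39.9 ms

θ_c = arcsin(V₁/V₂) = arcsin(1055/4530) = 13.47°, cos θ_c = 0.9725.
Intercept time tᵢ = 2h cos θ_c / V₁ = 2·14.7·0.9725/1055 = 0.02710 s.
t = x/V₂ + tᵢ = 57.9/4530 + 0.02710 = 0.03988 s.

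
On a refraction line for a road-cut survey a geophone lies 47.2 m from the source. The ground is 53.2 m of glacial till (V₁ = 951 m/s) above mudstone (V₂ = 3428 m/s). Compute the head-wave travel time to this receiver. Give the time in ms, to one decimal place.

θ_c = arcsin(V₁/V₂) = arcsin(951/3428) = 16.11°, cos θ_c = 0.9607.
Intercept time tᵢ = 2h cos θ_c / V₁ = 2·53.2·0.9607/951 = 0.10749 s.
t = x/V₂ + tᵢ = 47.2/3428 + 0.10749 = 0.12126 s.

121.3 ms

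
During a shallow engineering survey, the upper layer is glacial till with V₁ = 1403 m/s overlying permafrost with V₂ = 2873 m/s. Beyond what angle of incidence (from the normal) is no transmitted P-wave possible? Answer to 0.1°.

29.2°

At critical incidence the refracted ray runs along the interface (θ₂ = 90°), so sin θ_c = V₁/V₂.
θ_c = arcsin(1403/2873) = arcsin 0.4883 = 29.23°.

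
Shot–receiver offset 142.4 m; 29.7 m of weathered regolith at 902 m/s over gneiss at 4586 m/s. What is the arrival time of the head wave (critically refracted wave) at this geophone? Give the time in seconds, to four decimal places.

t = x/V₂ + 2h·√(V₂²−V₁²)/(V₁V₂).
√(V₂²−V₁²) = √(4586²−902²) = 4496.4 m/s; delay term = 2·29.7·4496.4/(902·4586) = 0.06457 s.
t = 142.4/4586 + 0.06457 = 0.09562 s.

0.0956 s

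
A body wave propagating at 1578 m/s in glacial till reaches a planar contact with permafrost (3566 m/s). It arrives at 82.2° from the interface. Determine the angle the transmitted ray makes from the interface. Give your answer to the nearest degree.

72°

Convert to the normal: θ₁ = 90° − 82.2° = 7.8°.
Snell's law: sin θ₂ = (V₂/V₁)·sin θ₁ = (3566/1578)·sin 7.8° = 0.3067.
θ₂ = sin⁻¹(0.3067) = 17.86° (from vertical).
From the interface: 90° − 17.86° = 72.14°.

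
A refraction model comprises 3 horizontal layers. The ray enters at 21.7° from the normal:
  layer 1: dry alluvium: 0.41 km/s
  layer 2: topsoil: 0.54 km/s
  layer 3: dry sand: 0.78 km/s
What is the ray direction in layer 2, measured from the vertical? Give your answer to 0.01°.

29.14°

Ray parameter p = sin 21.7° / 0.41 = 9.0182e-01 s/km.
sin θ_2 = p·V_2 = 9.0182e-01 × 0.54 = 0.4870.
θ_2 = 29.14° from the vertical.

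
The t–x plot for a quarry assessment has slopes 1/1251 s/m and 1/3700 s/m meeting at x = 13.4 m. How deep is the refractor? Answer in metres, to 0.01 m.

4.71 m

x_cross = 2h·√((V₂+V₁)/(V₂−V₁)) → h = x_cross / (2·√((V₂+V₁)/(V₂−V₁))).
√((V₂+V₁)/(V₂−V₁)) = √((3700+1251)/(3700−1251)) = 1.4218.
h = 13.4 / (2·1.4218) = 4.71 m.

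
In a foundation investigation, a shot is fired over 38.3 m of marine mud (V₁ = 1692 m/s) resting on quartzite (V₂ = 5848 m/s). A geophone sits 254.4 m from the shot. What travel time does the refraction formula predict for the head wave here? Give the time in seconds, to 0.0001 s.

t = x/V₂ + 2h·√(V₂²−V₁²)/(V₁V₂).
√(V₂²−V₁²) = √(5848²−1692²) = 5597.9 m/s; delay term = 2·38.3·5597.9/(1692·5848) = 0.04334 s.
t = 254.4/5848 + 0.04334 = 0.08684 s.

0.0868 s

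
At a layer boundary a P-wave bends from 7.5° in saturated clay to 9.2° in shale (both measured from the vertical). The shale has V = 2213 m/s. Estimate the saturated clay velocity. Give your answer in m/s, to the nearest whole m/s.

1807 m/s

Snell's law: sin 7.5°/V₁ = sin 9.2°/V₂.
V₁ = V₂·sin 7.5°/sin 9.2° = 2213 × 0.8164 = 1806.68 m/s.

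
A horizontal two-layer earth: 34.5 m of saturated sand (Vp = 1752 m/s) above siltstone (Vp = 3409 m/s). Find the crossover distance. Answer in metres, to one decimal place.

121.8 m

θ_c = arcsin(1752/3409) = 30.93°, so cos θ_c = 0.8578 and tᵢ = 2h cos θ_c/V₁ = 0.0338 s.
At crossover x/V₁ = x/V₂ + tᵢ ⇒ x = tᵢ/(1/V₁ − 1/V₂) = 0.03378/(5.7078e-04 − 2.9334e-04) = 121.77 m.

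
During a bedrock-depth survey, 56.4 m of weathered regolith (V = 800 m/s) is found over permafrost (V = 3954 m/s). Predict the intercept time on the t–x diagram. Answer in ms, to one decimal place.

tᵢ = 2h·√(V₂²−V₁²)/(V₁V₂).
√(V₂²−V₁²) = √(3954²−800²) = 3872.2 m/s.
tᵢ = 2·56.4·3872.2/(800·3954) = 0.13808 s.

138.1 ms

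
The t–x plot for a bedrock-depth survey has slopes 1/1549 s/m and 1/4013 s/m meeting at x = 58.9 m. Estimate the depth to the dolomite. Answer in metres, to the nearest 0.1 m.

x_cross = 2h·√((V₂+V₁)/(V₂−V₁)) → h = x_cross / (2·√((V₂+V₁)/(V₂−V₁))).
√((V₂+V₁)/(V₂−V₁)) = √((4013+1549)/(4013−1549)) = 1.5024.
h = 58.9 / (2·1.5024) = 19.60 m.

19.6 m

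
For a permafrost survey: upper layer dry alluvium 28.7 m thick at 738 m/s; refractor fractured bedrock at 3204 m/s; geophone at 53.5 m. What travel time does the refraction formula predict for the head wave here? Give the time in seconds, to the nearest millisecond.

θ_c = arcsin(V₁/V₂) = arcsin(738/3204) = 13.32°, cos θ_c = 0.9731.
Intercept time tᵢ = 2h cos θ_c / V₁ = 2·28.7·0.9731/738 = 0.07569 s.
t = x/V₂ + tᵢ = 53.5/3204 + 0.07569 = 0.09238 s.

0.092 s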